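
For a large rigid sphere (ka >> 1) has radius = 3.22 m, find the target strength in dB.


TS = 10*log10(3.22^2 / 4) = 10*log10(2.5921) = 4.14

4.14 dB


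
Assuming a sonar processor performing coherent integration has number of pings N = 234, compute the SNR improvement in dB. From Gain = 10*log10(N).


Gain = 10*log10(234) = 23.69

23.69 dB


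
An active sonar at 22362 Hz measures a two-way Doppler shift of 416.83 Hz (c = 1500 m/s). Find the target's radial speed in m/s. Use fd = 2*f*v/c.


From fd = 2*f*v/c, v = c*fd/(2*f) = 1500 * 416.83 / (2*22362) = 13.98

13.98 m/s


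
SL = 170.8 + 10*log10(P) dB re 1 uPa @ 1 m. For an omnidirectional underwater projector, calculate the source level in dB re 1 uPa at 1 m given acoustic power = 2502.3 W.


SL = 170.8 + 10*log10(2502.3) = 170.8 + 33.98 = 204.78

204.78 dB


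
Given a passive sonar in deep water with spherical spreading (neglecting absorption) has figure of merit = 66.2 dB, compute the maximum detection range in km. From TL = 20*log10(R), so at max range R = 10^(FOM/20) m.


2.04 km


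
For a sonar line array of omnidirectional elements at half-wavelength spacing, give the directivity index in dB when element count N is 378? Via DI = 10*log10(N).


DI = 10*log10(378) = 25.77

25.77 dB


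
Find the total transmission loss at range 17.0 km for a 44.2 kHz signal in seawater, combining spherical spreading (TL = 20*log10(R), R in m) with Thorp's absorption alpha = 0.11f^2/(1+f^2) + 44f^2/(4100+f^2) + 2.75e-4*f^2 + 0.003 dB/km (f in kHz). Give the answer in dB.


337.06 dB


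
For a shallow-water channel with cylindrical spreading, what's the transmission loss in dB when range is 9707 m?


TL = 10*log10(9707) = 39.87

39.87 dB


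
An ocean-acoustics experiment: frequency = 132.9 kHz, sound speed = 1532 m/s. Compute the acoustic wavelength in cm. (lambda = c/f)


lambda = c/f = 1532 / 132900 = 0.0115 m = 1.15 cm

1.15 cm


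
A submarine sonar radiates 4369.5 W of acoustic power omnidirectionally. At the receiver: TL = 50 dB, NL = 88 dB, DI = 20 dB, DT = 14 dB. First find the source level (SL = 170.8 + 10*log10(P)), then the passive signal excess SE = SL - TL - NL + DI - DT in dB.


Step 1: SL = 170.8 + 10*log10(4369.5) = 207.2 dB
Step 2: SE = SL - TL - NL + DI - DT = 207.2 - 50 - 88 + 20 - 14 = 75.2

75.2 dB


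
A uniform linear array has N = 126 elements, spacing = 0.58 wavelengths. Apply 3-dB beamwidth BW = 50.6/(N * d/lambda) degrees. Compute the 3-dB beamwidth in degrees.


BW = 50.6 / (126 * 0.58) = 50.6 / 73.08 = 0.69

0.69 deg


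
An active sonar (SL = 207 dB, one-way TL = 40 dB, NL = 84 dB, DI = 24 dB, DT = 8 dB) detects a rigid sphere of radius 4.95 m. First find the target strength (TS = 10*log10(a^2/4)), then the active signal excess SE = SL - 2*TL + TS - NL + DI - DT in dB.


Step 1: TS = 10*log10(4.95^2/4) = 7.87 dB
Step 2: SE = SL - 2*TL + TS - NL + DI - DT = 207 - 2*40 + (7.87) - 84 + 24 - 8 = 66.87

66.87 dB


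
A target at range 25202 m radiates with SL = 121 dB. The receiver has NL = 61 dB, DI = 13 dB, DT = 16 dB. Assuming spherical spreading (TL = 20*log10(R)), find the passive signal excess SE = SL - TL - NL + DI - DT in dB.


Step 1: TL = 20*log10(25202) = 88.03 dB
Step 2: SE = 121 - 88.03 - 61 + 13 - 16 = -31.03

-31.03 dB


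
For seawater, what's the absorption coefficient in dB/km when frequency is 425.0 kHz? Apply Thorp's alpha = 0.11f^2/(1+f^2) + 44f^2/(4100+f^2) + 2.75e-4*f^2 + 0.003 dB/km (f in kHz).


f^2 = 180625.0
alpha = 0.11*180625.0/(1+180625.0) + 44*180625.0/(4100+180625.0) + 2.75e-4*180625.0 + 0.003 = 92.808

92.808 dB/km


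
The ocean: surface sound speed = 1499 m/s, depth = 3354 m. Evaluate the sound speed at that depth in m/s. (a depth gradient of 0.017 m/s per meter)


c = 1499 + 0.017 * 3354 = 1556.018

1556.018 m/s


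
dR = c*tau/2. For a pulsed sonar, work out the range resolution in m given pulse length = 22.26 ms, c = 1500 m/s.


16.695 m


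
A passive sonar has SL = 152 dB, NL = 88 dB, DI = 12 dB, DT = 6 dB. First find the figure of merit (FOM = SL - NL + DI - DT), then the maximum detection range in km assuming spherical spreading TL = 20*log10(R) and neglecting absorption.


Step 1: FOM = SL - NL + DI - DT = 152 - 88 + 12 - 6 = 70 dB
Step 2: at max range FOM = TL = 20*log10(R), so R = 10^(70/20) = 3162.28 m = 3.16 km

3.16 km


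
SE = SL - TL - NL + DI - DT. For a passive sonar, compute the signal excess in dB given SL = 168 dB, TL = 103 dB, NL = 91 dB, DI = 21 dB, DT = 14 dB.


SE = SL - TL - NL + DI - DT = 168 - 103 - 91 + 21 - 14 = -19

-19 dB


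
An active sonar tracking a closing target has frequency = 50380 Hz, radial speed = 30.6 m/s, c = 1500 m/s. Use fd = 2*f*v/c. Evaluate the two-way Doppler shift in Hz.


fd = 2*f*v/c = 2 * 50380 * 30.6 / 1500 = 2055.5

2055.5 Hz


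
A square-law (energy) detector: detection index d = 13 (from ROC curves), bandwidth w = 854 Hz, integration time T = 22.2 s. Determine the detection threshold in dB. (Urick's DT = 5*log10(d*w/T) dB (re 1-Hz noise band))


13.5 dB


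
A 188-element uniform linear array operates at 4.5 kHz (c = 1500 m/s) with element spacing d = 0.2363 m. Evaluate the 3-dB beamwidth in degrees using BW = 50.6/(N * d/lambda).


Step 1: lambda = 1500/4500 = 0.33333 m
Step 2: d/lambda = 0.2363/0.33333 = 0.7089
Step 3: BW = 50.6/(N * d/lambda) = 50.6/(188 * 0.7089) = 0.38

0.38 deg


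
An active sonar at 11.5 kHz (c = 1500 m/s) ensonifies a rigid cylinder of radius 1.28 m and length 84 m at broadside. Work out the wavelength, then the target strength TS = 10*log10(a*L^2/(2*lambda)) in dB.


Step 1: lambda = c/f = 1500/11500 = 0.13043 m
Step 2: TS = 10*log10(a*L^2/(2*lambda)) = 10*log10(1.28*84^2/(2*0.13043)) = 45.39

45.39 dB


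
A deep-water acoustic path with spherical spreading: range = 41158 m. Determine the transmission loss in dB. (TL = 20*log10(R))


TL = 20*log10(41158) = 92.29

92.29 dB


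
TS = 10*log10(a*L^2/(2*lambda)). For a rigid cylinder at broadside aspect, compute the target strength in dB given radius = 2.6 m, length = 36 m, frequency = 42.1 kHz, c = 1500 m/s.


lambda = 1500/42100 = 0.03563 m
TS = 10*log10(2.6*36^2/(2*0.03563)) = 46.75

46.75 dB


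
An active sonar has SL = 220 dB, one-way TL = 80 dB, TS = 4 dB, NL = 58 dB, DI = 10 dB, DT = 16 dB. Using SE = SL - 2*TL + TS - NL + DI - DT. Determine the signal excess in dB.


0 dB


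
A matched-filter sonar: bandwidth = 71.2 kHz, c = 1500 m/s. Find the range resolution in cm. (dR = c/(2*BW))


dR = c/(2*BW) = 1500 / (2 * 71.2e3) = 0.0105 m = 1.05 cm

1.05 cm


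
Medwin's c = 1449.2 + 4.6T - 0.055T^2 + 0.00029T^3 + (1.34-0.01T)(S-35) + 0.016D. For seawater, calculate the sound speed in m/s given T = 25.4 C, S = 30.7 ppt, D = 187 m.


c = 1449.2 + 4.6*25.4 - 0.055*25.4^2 + 0.00029*25.4^3 + (1.34 - 0.01*25.4)*(30.7 - 35) + 0.016*187 = 1533.63

1533.63 m/s


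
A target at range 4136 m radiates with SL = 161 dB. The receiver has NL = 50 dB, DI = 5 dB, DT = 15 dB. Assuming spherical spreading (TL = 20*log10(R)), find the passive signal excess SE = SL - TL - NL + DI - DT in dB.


Step 1: TL = 20*log10(4136) = 72.33 dB
Step 2: SE = 161 - 72.33 - 50 + 5 - 15 = 28.67

28.67 dB


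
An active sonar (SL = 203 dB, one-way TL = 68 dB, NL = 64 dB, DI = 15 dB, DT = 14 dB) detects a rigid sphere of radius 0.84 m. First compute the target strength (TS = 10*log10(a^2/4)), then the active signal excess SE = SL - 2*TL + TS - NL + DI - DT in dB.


Step 1: TS = 10*log10(0.84^2/4) = -7.54 dB
Step 2: SE = SL - 2*TL + TS - NL + DI - DT = 203 - 2*68 + (-7.54) - 64 + 15 - 14 = -3.54

-3.54 dB


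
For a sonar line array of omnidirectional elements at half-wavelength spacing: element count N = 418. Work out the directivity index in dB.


DI = 10*log10(418) = 26.21

26.21 dB


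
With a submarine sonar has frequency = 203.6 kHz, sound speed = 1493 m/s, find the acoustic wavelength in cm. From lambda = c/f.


lambda = c/f = 1493 / 203600 = 0.0073 m = 0.73 cm

0.73 cm


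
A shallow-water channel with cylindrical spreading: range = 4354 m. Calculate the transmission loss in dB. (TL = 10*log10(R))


36.39 dB


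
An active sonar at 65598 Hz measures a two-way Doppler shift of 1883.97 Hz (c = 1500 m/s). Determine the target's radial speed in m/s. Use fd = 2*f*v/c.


From fd = 2*f*v/c, v = c*fd/(2*f) = 1500 * 1883.97 / (2*65598) = 21.54

21.54 m/s


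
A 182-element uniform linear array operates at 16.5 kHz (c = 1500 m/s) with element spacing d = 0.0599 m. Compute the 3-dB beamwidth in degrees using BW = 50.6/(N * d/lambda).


Step 1: lambda = 1500/16500 = 0.09091 m
Step 2: d/lambda = 0.0599/0.09091 = 0.6589
Step 3: BW = 50.6/(N * d/lambda) = 50.6/(182 * 0.6589) = 0.42

0.42 deg


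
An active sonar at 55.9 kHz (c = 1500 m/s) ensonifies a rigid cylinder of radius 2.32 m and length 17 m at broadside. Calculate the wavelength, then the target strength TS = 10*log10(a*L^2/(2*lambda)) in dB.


Step 1: lambda = c/f = 1500/55900 = 0.02683 m
Step 2: TS = 10*log10(a*L^2/(2*lambda)) = 10*log10(2.32*17^2/(2*0.02683)) = 40.97

40.97 dB


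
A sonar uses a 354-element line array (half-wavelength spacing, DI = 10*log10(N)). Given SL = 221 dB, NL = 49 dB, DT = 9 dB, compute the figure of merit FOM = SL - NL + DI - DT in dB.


Step 1: DI = 10*log10(354) = 25.49 dB
Step 2: FOM = SL - NL + DI - DT = 221 - 49 + 25.49 - 9 = 188.49

188.49 dB


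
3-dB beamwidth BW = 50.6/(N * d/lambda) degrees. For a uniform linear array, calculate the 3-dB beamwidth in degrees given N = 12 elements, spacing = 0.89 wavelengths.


BW = 50.6 / (12 * 0.89) = 50.6 / 10.68 = 4.74

4.74 deg


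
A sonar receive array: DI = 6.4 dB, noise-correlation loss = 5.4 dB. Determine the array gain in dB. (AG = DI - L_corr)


AG = DI - L_corr = 6.4 - 5.4 = 1.0

1.0 dB


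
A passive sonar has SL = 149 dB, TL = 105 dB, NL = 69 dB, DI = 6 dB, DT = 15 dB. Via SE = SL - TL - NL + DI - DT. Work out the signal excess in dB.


-34 dB


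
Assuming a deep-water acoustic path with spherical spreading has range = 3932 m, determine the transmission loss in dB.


TL = 20*log10(3932) = 71.89

71.89 dB


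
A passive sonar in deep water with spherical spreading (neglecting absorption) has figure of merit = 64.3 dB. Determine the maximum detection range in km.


At max range FOM = TL, so 20*log10(R) = 64.3
R = 10^(64.3/20) = 1640.59 m = 1.64 km

1.64 km


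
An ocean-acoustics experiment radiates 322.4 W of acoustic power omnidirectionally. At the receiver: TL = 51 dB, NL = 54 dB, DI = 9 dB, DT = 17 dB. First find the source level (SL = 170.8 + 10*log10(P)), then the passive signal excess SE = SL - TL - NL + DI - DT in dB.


Step 1: SL = 170.8 + 10*log10(322.4) = 195.88 dB
Step 2: SE = SL - TL - NL + DI - DT = 195.88 - 51 - 54 + 9 - 17 = 82.88

82.88 dB


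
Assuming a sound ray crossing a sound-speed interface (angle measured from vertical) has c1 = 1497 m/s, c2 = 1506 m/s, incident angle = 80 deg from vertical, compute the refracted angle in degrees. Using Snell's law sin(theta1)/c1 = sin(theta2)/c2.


sin(theta2) = (c2/c1)*sin(theta1) = (1506/1497)*sin(80 deg) = 0.99073
theta2 = arcsin(0.99073) = 82.19

82.19 deg


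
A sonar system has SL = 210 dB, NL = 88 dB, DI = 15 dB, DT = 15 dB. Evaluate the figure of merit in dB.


FOM = SL - NL + DI - DT = 210 - 88 + 15 - 15 = 122

122 dB


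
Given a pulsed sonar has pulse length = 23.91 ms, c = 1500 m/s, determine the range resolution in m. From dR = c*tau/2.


dR = c*tau/2 = 1500 * 23.91e-3 / 2 = 17.9325

17.9325 m


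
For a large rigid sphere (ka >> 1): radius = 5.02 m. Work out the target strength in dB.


7.99 dB


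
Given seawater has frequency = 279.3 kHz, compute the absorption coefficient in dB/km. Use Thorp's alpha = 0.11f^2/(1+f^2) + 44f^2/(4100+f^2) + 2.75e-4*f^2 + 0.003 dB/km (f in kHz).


63.368 dB/km


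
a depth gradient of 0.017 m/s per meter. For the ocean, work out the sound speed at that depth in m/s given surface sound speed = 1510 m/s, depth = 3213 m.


1564.621 m/s


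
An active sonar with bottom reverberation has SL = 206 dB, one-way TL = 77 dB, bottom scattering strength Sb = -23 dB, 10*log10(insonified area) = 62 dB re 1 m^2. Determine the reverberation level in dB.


91 dB


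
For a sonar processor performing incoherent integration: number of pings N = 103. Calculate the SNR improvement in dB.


Gain = 5*log10(103) = 10.06

10.06 dB


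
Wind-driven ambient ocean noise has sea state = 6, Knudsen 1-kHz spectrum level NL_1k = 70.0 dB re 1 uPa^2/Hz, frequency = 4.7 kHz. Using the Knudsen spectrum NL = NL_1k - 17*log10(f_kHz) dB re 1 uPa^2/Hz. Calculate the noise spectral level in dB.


NL = NL_1k - 17*log10(f_kHz) = 70.0 - 17*log10(4.7) = 70.0 - (11.43) = 58.57

58.57 dB


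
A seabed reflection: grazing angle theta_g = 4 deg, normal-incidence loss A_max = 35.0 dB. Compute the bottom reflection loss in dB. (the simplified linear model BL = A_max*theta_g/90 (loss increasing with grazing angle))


1.56 dB


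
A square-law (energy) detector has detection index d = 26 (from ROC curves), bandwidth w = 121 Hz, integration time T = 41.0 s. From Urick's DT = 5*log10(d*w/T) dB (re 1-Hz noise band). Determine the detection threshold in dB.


DT = 5*log10(d*w/T) = 5*log10(26 * 121 / 41.0) = 5*log10(76.73) = 9.42

9.42 dB


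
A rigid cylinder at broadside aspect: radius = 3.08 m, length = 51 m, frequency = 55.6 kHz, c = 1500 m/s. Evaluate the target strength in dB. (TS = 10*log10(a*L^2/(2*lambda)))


lambda = 1500/55600 = 0.02698 m
TS = 10*log10(3.08*51^2/(2*0.02698)) = 51.72

51.72 dB


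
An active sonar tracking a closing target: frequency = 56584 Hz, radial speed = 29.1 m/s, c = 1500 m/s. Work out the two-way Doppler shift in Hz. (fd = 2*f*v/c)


fd = 2*f*v/c = 2 * 56584 * 29.1 / 1500 = 2195.46

2195.46 Hz


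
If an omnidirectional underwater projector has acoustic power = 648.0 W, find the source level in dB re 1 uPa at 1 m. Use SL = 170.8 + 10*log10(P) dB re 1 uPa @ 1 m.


SL = 170.8 + 10*log10(648.0) = 170.8 + 28.12 = 198.92

198.92 dB


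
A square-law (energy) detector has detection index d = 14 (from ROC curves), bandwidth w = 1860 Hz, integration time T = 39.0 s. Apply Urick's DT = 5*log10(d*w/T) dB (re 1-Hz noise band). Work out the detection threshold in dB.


DT = 5*log10(d*w/T) = 5*log10(14 * 1860 / 39.0) = 5*log10(667.69) = 14.12

14.12 dB


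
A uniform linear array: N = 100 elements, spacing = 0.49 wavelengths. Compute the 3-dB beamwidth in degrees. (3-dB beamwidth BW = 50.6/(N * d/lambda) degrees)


BW = 50.6 / (100 * 0.49) = 50.6 / 49.0 = 1.03

1.03 deg


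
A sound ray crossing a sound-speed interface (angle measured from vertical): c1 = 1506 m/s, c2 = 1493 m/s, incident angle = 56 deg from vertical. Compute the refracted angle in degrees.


55.27 deg


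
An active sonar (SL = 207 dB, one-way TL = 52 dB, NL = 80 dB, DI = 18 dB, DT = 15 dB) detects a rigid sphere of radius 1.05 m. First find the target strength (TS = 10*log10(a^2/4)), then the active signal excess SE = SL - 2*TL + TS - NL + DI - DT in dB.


Step 1: TS = 10*log10(1.05^2/4) = -5.6 dB
Step 2: SE = SL - 2*TL + TS - NL + DI - DT = 207 - 2*52 + (-5.6) - 80 + 18 - 15 = 20.4

20.4 dB


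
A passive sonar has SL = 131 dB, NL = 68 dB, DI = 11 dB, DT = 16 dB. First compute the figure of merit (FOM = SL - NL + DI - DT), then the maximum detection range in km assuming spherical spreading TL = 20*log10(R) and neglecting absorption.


Step 1: FOM = SL - NL + DI - DT = 131 - 68 + 11 - 16 = 58 dB
Step 2: at max range FOM = TL = 20*log10(R), so R = 10^(58/20) = 794.33 m = 0.79 km

0.79 km


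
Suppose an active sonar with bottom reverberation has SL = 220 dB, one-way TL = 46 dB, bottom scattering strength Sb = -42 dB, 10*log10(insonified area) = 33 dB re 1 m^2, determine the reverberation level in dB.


RL = SL - 2*TL + Sb + 10*log10(A) = 220 - 2*46 + (-42) + 33 = 119

119 dB


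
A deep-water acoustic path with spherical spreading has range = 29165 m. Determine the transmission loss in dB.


TL = 20*log10(29165) = 89.3

89.3 dB


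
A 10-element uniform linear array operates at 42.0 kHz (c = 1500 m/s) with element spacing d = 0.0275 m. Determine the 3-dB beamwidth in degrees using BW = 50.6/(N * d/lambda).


6.57 deg


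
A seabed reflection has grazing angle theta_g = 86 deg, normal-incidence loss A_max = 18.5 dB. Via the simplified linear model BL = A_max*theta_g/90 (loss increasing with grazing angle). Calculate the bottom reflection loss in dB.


BL = A_max * theta_g / 90 = 18.5 * 86 / 90 = 17.68

17.68 dB


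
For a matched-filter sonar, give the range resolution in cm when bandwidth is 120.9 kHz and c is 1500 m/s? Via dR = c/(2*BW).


dR = c/(2*BW) = 1500 / (2 * 120.9e3) = 0.0062 m = 0.62 cm

0.62 cm


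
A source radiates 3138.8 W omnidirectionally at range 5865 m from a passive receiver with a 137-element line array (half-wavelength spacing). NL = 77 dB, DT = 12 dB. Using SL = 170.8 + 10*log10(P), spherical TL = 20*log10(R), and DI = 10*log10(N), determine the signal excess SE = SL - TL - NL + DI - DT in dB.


62.77 dB


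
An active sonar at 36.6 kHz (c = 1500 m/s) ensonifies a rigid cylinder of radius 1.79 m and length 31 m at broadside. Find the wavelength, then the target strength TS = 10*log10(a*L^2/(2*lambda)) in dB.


Step 1: lambda = c/f = 1500/36600 = 0.04098 m
Step 2: TS = 10*log10(a*L^2/(2*lambda)) = 10*log10(1.79*31^2/(2*0.04098)) = 43.22

43.22 dB


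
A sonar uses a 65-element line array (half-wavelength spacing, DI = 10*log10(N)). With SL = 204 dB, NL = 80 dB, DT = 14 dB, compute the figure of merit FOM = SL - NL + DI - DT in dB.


Step 1: DI = 10*log10(65) = 18.13 dB
Step 2: FOM = SL - NL + DI - DT = 204 - 80 + 18.13 - 14 = 128.13

128.13 dB


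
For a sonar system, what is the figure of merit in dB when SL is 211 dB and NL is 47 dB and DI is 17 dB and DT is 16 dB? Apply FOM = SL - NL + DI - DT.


165 dB


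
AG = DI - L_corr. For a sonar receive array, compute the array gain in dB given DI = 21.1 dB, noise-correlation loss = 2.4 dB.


18.7 dB


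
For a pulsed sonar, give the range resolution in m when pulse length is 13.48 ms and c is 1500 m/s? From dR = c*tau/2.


dR = c*tau/2 = 1500 * 13.48e-3 / 2 = 10.11

10.11 m


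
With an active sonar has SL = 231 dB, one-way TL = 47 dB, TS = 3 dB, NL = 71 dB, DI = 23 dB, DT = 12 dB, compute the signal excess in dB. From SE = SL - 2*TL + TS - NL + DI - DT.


SE = SL - 2*TL + TS - NL + DI - DT = 231 - 2*47 + (3) - 71 + 23 - 12 = 80

80 dB


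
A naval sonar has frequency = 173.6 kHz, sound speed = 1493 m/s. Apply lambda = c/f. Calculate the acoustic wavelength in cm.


lambda = c/f = 1493 / 173600 = 0.0086 m = 0.86 cm

0.86 cm


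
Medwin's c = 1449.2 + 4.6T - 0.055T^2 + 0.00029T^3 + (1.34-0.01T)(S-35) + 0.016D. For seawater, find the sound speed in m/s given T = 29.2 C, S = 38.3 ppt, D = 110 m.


1549.06 m/s


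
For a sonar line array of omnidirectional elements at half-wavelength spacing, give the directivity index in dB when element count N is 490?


DI = 10*log10(490) = 26.9

26.9 dB


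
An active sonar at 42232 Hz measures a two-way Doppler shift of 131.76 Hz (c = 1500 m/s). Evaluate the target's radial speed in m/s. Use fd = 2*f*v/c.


From fd = 2*f*v/c, v = c*fd/(2*f) = 1500 * 131.76 / (2*42232) = 2.34

2.34 m/s


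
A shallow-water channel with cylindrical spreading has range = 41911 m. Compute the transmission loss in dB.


46.22 dB


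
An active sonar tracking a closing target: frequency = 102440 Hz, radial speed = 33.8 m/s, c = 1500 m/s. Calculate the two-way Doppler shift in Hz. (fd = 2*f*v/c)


fd = 2*f*v/c = 2 * 102440 * 33.8 / 1500 = 4616.63

4616.63 Hz


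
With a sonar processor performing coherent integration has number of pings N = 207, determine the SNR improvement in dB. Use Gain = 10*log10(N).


Gain = 10*log10(207) = 23.16

23.16 dB


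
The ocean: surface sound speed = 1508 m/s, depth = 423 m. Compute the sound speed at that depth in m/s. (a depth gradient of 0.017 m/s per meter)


c = 1508 + 0.017 * 423 = 1515.191

1515.191 m/s


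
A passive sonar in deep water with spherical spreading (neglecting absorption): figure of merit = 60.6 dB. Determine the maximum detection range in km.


At max range FOM = TL, so 20*log10(R) = 60.6
R = 10^(60.6/20) = 1071.52 m = 1.07 km

1.07 km


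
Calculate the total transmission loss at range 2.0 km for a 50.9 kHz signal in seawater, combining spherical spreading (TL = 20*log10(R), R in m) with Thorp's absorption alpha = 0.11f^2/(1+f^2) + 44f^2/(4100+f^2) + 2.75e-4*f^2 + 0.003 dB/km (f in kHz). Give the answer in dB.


Step 1 (Thorp): alpha = 0.11*2590.81/(1+2590.81) + 44*2590.81/(4100+2590.81) + 2.75e-4*2590.81 + 0.003 = 17.8631 dB/km
Step 2: TL_spread = 20*log10(2000) = 66.02 dB
Step 3: TL_abs = alpha*R = 17.8631 * 2.0 = 35.73 dB
Step 4: TL_total = 66.02 + 35.73 = 101.75

101.75 dB


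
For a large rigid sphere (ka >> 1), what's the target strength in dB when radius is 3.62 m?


TS = 10*log10(3.62^2 / 4) = 10*log10(3.2761) = 5.15

5.15 dB


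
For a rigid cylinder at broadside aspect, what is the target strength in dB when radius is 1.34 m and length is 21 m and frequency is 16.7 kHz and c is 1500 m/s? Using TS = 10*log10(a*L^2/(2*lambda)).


lambda = 1500/16700 = 0.08982 m
TS = 10*log10(1.34*21^2/(2*0.08982)) = 35.17

35.17 dB


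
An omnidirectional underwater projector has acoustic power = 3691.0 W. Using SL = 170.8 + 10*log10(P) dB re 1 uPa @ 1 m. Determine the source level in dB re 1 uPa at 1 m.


206.47 dB


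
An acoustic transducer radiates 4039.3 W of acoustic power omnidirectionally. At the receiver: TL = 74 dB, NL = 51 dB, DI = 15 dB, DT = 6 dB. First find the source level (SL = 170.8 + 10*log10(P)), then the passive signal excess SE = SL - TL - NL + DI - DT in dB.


Step 1: SL = 170.8 + 10*log10(4039.3) = 206.86 dB
Step 2: SE = SL - TL - NL + DI - DT = 206.86 - 74 - 51 + 15 - 6 = 90.86

90.86 dB


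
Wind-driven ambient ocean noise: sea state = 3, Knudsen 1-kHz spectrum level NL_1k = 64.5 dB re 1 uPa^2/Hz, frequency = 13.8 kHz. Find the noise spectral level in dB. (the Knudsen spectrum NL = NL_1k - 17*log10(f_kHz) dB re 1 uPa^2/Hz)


NL = NL_1k - 17*log10(f_kHz) = 64.5 - 17*log10(13.8) = 64.5 - (19.38) = 45.12

45.12 dB


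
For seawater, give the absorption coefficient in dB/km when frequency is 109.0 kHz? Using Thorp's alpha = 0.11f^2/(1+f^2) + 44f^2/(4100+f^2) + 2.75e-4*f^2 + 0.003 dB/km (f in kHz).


f^2 = 11881.0
alpha = 0.11*11881.0/(1+11881.0) + 44*11881.0/(4100+11881.0) + 2.75e-4*11881.0 + 0.003 = 36.092

36.092 dB/km


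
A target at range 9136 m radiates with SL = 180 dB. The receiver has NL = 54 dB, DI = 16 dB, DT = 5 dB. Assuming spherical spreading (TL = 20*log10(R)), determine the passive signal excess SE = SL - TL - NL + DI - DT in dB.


Step 1: TL = 20*log10(9136) = 79.22 dB
Step 2: SE = 180 - 79.22 - 54 + 16 - 5 = 57.78

57.78 dB


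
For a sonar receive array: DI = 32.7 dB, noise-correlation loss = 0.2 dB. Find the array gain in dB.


AG = DI - L_corr = 32.7 - 0.2 = 32.5

32.5 dB


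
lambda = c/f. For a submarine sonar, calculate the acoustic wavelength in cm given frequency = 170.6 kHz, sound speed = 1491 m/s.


lambda = c/f = 1491 / 170600 = 0.0087 m = 0.87 cm

0.87 cm


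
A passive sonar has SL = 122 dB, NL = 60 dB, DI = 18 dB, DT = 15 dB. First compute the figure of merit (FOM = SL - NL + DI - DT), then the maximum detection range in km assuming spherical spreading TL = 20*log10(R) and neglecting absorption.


Step 1: FOM = SL - NL + DI - DT = 122 - 60 + 18 - 15 = 65 dB
Step 2: at max range FOM = TL = 20*log10(R), so R = 10^(65/20) = 1778.28 m = 1.78 km

1.78 km


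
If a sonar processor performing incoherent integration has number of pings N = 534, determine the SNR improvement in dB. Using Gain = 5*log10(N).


Gain = 5*log10(534) = 13.64

13.64 dB


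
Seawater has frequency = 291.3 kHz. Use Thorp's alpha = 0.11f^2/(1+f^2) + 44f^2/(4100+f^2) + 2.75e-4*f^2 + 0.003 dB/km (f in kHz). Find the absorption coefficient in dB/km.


f^2 = 84855.69
alpha = 0.11*84855.69/(1+84855.69) + 44*84855.69/(4100+84855.69) + 2.75e-4*84855.69 + 0.003 = 65.42

65.42 dB/km


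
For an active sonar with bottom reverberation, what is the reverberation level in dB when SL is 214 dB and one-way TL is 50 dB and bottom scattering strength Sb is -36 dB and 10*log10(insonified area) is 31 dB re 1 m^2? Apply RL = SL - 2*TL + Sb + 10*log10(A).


109 dB


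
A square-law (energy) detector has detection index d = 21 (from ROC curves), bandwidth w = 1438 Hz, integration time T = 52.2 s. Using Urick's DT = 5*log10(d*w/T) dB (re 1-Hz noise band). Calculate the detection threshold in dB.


DT = 5*log10(d*w/T) = 5*log10(21 * 1438 / 52.2) = 5*log10(578.51) = 13.81

13.81 dB


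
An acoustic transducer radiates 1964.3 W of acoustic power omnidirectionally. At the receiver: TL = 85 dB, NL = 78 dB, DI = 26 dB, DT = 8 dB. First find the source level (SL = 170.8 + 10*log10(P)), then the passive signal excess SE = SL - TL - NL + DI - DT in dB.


Step 1: SL = 170.8 + 10*log10(1964.3) = 203.73 dB
Step 2: SE = SL - TL - NL + DI - DT = 203.73 - 85 - 78 + 26 - 8 = 58.73

58.73 dB


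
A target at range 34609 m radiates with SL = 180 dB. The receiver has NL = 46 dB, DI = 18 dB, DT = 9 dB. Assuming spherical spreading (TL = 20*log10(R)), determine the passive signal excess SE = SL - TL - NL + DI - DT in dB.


Step 1: TL = 20*log10(34609) = 90.78 dB
Step 2: SE = 180 - 90.78 - 46 + 18 - 9 = 52.22

52.22 dB


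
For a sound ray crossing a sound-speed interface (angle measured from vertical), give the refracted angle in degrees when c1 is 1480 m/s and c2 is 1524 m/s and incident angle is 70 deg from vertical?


75.38 deg


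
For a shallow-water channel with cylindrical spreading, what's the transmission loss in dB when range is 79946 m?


49.03 dB


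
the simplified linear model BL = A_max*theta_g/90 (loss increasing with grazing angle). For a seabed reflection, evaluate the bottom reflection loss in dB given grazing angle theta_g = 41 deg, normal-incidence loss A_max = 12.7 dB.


5.79 dB


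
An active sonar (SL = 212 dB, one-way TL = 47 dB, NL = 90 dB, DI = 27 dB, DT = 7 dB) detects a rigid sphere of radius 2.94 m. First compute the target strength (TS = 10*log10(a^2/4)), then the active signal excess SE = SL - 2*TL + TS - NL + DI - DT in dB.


Step 1: TS = 10*log10(2.94^2/4) = 3.35 dB
Step 2: SE = SL - 2*TL + TS - NL + DI - DT = 212 - 2*47 + (3.35) - 90 + 27 - 7 = 51.35

51.35 dB


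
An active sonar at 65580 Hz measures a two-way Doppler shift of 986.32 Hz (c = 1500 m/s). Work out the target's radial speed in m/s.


11.28 m/s


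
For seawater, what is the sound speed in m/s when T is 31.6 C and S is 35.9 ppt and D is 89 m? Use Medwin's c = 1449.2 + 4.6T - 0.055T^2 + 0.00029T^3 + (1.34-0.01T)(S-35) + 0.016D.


1551.14 m/s


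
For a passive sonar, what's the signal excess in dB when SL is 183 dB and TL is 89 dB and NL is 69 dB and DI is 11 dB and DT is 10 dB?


SE = SL - TL - NL + DI - DT = 183 - 89 - 69 + 11 - 10 = 26

26 dB


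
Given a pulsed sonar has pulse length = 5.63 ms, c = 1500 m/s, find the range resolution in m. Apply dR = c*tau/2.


dR = c*tau/2 = 1500 * 5.63e-3 / 2 = 4.2225

4.2225 m


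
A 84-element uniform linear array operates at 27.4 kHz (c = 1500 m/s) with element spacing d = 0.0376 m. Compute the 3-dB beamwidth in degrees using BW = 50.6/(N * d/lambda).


Step 1: lambda = 1500/27400 = 0.05474 m
Step 2: d/lambda = 0.0376/0.05474 = 0.6869
Step 3: BW = 50.6/(N * d/lambda) = 50.6/(84 * 0.6869) = 0.88

0.88 deg


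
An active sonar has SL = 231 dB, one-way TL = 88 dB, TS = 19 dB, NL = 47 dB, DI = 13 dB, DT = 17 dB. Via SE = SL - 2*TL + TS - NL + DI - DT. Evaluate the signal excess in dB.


SE = SL - 2*TL + TS - NL + DI - DT = 231 - 2*88 + (19) - 47 + 13 - 17 = 23

23 dB


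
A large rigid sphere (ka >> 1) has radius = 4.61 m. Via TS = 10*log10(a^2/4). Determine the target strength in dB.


7.25 dB


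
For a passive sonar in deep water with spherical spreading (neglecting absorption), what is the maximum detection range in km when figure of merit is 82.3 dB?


13.03 km


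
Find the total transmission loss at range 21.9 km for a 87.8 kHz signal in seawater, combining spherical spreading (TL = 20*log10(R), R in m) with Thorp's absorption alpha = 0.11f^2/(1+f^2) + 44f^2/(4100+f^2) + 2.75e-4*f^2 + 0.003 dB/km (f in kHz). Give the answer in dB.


Step 1 (Thorp): alpha = 0.11*7708.84/(1+7708.84) + 44*7708.84/(4100+7708.84) + 2.75e-4*7708.84 + 0.003 = 30.9562 dB/km
Step 2: TL_spread = 20*log10(21900) = 86.81 dB
Step 3: TL_abs = alpha*R = 30.9562 * 21.9 = 677.94 dB
Step 4: TL_total = 86.81 + 677.94 = 764.75

764.75 dB


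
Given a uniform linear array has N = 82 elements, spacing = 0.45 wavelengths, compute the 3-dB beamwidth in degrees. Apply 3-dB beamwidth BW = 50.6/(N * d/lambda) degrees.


BW = 50.6 / (82 * 0.45) = 50.6 / 36.9 = 1.37

1.37 deg


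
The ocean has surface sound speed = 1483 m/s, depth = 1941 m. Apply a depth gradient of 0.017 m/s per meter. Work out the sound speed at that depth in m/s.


1515.997 m/s


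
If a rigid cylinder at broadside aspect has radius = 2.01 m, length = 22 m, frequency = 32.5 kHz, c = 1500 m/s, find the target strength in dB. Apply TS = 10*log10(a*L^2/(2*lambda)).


lambda = 1500/32500 = 0.04615 m
TS = 10*log10(2.01*22^2/(2*0.04615)) = 40.23

40.23 dB


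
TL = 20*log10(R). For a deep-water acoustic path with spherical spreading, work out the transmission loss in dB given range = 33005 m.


TL = 20*log10(33005) = 90.37

90.37 dB


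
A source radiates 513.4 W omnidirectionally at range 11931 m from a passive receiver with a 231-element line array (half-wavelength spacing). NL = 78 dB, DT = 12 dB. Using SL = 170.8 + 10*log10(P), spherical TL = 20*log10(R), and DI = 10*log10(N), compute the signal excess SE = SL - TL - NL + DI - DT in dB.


Step 1: SL = 170.8 + 10*log10(513.4) = 197.9 dB
Step 2: TL = 20*log10(11931) = 81.53 dB
Step 3: DI = 10*log10(231) = 23.64 dB
Step 4: SE = SL - TL - NL + DI - DT = 197.9 - 81.53 - 78 + 23.64 - 12 = 50.01

50.01 dB


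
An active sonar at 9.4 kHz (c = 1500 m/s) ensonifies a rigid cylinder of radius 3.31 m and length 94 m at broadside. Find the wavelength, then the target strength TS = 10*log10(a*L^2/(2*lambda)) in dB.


Step 1: lambda = c/f = 1500/9400 = 0.15957 m
Step 2: TS = 10*log10(a*L^2/(2*lambda)) = 10*log10(3.31*94^2/(2*0.15957)) = 49.62

49.62 dB


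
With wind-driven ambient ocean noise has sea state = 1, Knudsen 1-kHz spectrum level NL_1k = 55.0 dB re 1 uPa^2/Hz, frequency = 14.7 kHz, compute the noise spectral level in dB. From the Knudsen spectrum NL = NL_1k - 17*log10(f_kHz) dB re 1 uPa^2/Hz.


35.16 dB


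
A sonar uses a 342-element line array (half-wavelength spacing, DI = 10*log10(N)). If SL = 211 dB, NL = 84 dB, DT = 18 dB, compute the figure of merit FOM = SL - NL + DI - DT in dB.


Step 1: DI = 10*log10(342) = 25.34 dB
Step 2: FOM = SL - NL + DI - DT = 211 - 84 + 25.34 - 18 = 134.34

134.34 dB


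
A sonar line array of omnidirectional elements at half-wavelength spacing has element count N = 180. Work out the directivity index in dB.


DI = 10*log10(180) = 22.55

22.55 dB


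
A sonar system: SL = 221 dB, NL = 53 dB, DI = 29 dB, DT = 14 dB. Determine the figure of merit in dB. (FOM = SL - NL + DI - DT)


FOM = SL - NL + DI - DT = 221 - 53 + 29 - 14 = 183

183 dB


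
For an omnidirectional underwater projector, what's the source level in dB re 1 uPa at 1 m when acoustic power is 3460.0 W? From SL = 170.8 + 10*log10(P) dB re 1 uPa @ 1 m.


206.19 dB


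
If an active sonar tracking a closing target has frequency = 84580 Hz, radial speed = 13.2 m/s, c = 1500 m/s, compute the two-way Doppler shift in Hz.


fd = 2*f*v/c = 2 * 84580 * 13.2 / 1500 = 1488.61

1488.61 Hz


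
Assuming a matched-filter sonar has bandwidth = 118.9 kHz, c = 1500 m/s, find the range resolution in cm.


0.63 cm


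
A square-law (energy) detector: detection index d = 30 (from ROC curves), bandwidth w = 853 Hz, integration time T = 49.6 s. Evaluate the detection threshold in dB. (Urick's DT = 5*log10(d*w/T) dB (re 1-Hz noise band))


DT = 5*log10(d*w/T) = 5*log10(30 * 853 / 49.6) = 5*log10(515.93) = 13.56

13.56 dB


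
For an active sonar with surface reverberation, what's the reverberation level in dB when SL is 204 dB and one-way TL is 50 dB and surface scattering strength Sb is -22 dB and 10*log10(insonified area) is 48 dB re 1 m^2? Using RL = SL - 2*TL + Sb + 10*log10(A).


130 dB


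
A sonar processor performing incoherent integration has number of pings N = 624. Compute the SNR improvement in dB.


13.98 dB


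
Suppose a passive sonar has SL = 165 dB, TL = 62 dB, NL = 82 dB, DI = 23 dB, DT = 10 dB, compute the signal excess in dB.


SE = SL - TL - NL + DI - DT = 165 - 62 - 82 + 23 - 10 = 34

34 dB


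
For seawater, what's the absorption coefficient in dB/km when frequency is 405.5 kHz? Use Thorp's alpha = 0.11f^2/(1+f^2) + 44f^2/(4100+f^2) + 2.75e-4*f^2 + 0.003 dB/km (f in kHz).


f^2 = 164430.25
alpha = 0.11*164430.25/(1+164430.25) + 44*164430.25/(4100+164430.25) + 2.75e-4*164430.25 + 0.003 = 88.261

88.261 dB/km


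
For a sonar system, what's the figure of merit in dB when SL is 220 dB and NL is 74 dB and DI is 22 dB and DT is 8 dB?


160 dB


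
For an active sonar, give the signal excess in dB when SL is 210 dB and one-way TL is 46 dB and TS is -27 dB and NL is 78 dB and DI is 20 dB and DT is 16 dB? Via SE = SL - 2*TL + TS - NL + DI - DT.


17 dB


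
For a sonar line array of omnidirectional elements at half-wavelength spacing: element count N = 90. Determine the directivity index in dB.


DI = 10*log10(90) = 19.54

19.54 dB


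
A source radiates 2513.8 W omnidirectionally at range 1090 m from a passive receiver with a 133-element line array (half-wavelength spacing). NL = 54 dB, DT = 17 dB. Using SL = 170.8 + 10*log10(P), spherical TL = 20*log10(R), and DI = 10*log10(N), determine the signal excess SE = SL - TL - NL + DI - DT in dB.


Step 1: SL = 170.8 + 10*log10(2513.8) = 204.8 dB
Step 2: TL = 20*log10(1090) = 60.75 dB
Step 3: DI = 10*log10(133) = 21.24 dB
Step 4: SE = SL - TL - NL + DI - DT = 204.8 - 60.75 - 54 + 21.24 - 17 = 94.29

94.29 dB


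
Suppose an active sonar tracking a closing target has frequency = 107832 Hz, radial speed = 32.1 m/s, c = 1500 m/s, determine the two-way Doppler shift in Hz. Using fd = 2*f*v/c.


fd = 2*f*v/c = 2 * 107832 * 32.1 / 1500 = 4615.21

4615.21 Hz


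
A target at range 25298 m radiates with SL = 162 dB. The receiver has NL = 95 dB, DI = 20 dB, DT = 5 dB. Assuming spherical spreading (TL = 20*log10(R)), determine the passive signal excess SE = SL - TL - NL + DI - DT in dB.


-6.06 dB


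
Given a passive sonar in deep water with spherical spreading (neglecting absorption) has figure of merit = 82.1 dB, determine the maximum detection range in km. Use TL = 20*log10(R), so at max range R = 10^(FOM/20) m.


At max range FOM = TL, so 20*log10(R) = 82.1
R = 10^(82.1/20) = 12735.03 m = 12.74 km

12.74 km


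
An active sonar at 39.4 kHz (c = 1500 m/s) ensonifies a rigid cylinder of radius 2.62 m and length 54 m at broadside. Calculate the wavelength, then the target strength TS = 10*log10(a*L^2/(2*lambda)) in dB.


Step 1: lambda = c/f = 1500/39400 = 0.03807 m
Step 2: TS = 10*log10(a*L^2/(2*lambda)) = 10*log10(2.62*54^2/(2*0.03807)) = 50.01

50.01 dB


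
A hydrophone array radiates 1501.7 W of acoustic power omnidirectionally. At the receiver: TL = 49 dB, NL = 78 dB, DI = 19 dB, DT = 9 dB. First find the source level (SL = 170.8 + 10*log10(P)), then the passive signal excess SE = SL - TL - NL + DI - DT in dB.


Step 1: SL = 170.8 + 10*log10(1501.7) = 202.57 dB
Step 2: SE = SL - TL - NL + DI - DT = 202.57 - 49 - 78 + 19 - 9 = 85.57

85.57 dB


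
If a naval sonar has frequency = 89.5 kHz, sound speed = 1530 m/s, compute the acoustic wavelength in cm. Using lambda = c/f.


lambda = c/f = 1530 / 89500 = 0.0171 m = 1.71 cm

1.71 cm


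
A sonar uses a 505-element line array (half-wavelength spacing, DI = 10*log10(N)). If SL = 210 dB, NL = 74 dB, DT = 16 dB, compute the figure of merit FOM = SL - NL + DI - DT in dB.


147.03 dB


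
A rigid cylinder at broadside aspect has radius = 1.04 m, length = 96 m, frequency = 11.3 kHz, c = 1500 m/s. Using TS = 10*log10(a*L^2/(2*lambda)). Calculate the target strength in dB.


45.58 dB


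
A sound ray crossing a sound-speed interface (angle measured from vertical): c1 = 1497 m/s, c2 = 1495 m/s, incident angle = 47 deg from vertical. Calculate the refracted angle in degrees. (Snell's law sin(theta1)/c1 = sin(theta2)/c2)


sin(theta2) = (c2/c1)*sin(theta1) = (1495/1497)*sin(47 deg) = 0.73038
theta2 = arcsin(0.73038) = 46.92

46.92 deg


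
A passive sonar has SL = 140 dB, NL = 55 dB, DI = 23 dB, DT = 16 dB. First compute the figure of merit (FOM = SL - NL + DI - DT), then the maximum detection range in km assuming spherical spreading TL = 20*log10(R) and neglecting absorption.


Step 1: FOM = SL - NL + DI - DT = 140 - 55 + 23 - 16 = 92 dB
Step 2: at max range FOM = TL = 20*log10(R), so R = 10^(92/20) = 39810.72 m = 39.81 km

39.81 km


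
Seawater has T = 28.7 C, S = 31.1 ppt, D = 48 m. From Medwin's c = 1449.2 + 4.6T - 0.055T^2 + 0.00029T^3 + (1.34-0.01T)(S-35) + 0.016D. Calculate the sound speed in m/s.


c = 1449.2 + 4.6*28.7 - 0.055*28.7^2 + 0.00029*28.7^3 + (1.34 - 0.01*28.7)*(31.1 - 35) + 0.016*48 = 1539.43

1539.43 m/s


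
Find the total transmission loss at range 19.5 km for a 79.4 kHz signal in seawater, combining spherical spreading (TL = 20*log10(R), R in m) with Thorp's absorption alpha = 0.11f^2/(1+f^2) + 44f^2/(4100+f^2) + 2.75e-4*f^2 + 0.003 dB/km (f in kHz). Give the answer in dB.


Step 1 (Thorp): alpha = 0.11*6304.36/(1+6304.36) + 44*6304.36/(4100+6304.36) + 2.75e-4*6304.36 + 0.003 = 28.5078 dB/km
Step 2: TL_spread = 20*log10(19500) = 85.8 dB
Step 3: TL_abs = alpha*R = 28.5078 * 19.5 = 555.9 dB
Step 4: TL_total = 85.8 + 555.9 = 641.7

641.7 dB


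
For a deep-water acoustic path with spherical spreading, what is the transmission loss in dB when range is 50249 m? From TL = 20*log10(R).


TL = 20*log10(50249) = 94.02

94.02 dB


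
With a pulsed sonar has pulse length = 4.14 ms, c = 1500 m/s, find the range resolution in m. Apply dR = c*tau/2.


dR = c*tau/2 = 1500 * 4.14e-3 / 2 = 3.105

3.105 m


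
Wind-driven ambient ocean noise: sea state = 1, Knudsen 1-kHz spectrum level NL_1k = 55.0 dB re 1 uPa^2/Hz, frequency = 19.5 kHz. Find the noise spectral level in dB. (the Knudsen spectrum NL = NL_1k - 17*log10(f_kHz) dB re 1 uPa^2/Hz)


33.07 dB


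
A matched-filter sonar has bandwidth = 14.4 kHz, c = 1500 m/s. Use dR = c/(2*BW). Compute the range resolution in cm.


5.21 cm


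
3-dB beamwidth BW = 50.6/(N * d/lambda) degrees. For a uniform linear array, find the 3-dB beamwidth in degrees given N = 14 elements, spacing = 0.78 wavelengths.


BW = 50.6 / (14 * 0.78) = 50.6 / 10.92 = 4.63

4.63 deg


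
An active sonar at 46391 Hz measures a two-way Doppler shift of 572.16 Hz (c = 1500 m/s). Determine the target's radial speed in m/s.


From fd = 2*f*v/c, v = c*fd/(2*f) = 1500 * 572.16 / (2*46391) = 9.25

9.25 m/s


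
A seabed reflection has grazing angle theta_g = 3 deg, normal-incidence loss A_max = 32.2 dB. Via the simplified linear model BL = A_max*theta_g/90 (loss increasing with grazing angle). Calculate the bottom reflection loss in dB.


BL = A_max * theta_g / 90 = 32.2 * 3 / 90 = 1.07

1.07 dB
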